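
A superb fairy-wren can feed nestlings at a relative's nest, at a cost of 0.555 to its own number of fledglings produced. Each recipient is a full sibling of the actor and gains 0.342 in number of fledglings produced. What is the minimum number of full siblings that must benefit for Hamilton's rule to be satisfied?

4

r to a full sibling = 0.5 (full sibs share both parents — two paths of length 2: r = 2·(1/2)^2 = 1/2).
Hamilton's rule: n·r·B > C  ⇒  n > C/(r·B) = 0.555/(0.5·0.342) = 3.246.
The smallest integer exceeding 3.246 is 4.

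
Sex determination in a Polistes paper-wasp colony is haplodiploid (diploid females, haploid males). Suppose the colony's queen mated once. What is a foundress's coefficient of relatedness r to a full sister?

0.75

Haplodiploid full sisters inherit their father's entire haploid genome identically (contributing 1/2) and on average half of their mother's contribution (1/2 · 1/2 = 1/4); r = 1/2 + 1/4 = 3/4.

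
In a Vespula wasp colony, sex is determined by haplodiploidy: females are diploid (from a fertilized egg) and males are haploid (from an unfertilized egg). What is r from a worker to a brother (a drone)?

0.25

Her haploid brother carries none of their father's genes and a random half of their mother's genome; that half matches the maternal half of her own genome with probability 1/2: r = 1/2 · 1/2 = 1/4.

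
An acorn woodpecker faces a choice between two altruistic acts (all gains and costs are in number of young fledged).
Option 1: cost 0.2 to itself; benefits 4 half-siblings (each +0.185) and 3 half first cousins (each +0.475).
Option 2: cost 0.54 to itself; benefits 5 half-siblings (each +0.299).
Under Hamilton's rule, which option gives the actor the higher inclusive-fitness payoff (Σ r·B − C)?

Option 1

Option 1: r to a half-sibling = 0.25.
Option 1: r to a half first cousin = 0.0625.
Option 1: Σ r·B − C = (4·0.25·0.185 + 3·0.0625·0.475) − 0.2 = 0.0740625.
Option 2: r to a half-sibling = 0.25.
Option 2: Σ r·B − C = (5·0.25·0.299) − 0.54 = -0.16625.
Option 1 has the higher net inclusive-fitness payoff.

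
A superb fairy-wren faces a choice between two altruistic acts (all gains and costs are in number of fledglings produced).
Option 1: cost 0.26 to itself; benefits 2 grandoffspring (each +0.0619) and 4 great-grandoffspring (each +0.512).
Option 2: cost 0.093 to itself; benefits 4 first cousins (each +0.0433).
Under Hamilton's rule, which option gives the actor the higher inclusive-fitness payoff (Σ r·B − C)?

Option 1: r to a grandoffspring = 0.25.
Option 1: r to a great-grandoffspring = 0.125.
Option 1: Σ r·B − C = (2·0.25·0.0619 + 4·0.125·0.512) − 0.26 = 0.02695.
Option 2: r to a first cousin = 0.125.
Option 2: Σ r·B − C = (4·0.125·0.0433) − 0.093 = -0.07135.
Option 1 has the higher net inclusive-fitness payoff.

Option 1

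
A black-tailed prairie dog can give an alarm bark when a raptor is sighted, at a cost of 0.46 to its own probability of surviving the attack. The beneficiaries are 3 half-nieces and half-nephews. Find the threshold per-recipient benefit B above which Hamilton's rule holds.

r to a half-niece or half-nephew = 0.125 (half-aunt/uncle↔niece/nephew: one path of length 3: r = (1/2)^3 = 1/8).
Hamilton's rule with n recipients of equal r: n·r·B > C, so B > C/(n·r) = 0.46/(3·0.125) = 1.2267.

1.2267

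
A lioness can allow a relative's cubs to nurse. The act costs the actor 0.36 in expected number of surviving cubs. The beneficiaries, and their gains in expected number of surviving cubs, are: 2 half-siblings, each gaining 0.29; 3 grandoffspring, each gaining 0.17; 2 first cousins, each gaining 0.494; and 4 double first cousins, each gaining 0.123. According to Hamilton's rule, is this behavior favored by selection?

Yes

Hamilton's rule: the trait is favored when the sum of r·B over every recipient exceeds the actor's cost C.
r to a half-sibling = 1/4 (half-sibs share one parent — one path of length 2: r = (1/2)^2 = 1/4).
r to a grandoffspring = 1/4 (two parent–offspring links: r = (1/2)^2 = 1/4).
r to a first cousin = 0.125 (first cousins share one grandparent pair — two paths of length 4: r = 2·(1/2)^4 = 1/8).
r to a double first cousin = 0.25 (double first cousins share both grandparent pairs — four paths of length 4: r = 4·(1/2)^4 = 1/4).
Summing one r·B term per recipient: 2·0.25·0.29 + 3·0.25·0.17 + 2·0.125·0.494 + 4·0.25·0.123 = 0.519.
0.519 > 0.36: the indirect benefit exceeds the cost.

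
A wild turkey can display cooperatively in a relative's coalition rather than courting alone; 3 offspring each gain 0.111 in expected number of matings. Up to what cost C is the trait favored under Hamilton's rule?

0.1665

r to an offspring = 1/2 (one parent–offspring link: r = (1/2)^1 = 1/2).
Hamilton's rule: n·r·B > C, so the trait is favored while C < n·r·B = 3·0.5·0.111 = 0.1665.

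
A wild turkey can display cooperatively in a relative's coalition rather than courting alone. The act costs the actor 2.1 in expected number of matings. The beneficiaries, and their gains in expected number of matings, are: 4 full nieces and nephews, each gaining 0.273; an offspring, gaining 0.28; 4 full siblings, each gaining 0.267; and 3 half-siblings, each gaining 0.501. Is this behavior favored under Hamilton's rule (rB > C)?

Hamilton's rule: the trait is favored when the sum of r·B over every recipient exceeds the actor's cost C.
r to a full niece or nephew = 1/4 (full aunt/uncle↔niece/nephew: two paths of length 3 through the shared grandparent pair: r = 2·(1/2)^3 = 1/4).
r to an offspring = 1/2 (one parent–offspring link: r = (1/2)^1 = 1/2).
r to a full sibling = 1/2 (full sibs share both parents — two paths of length 2: r = 2·(1/2)^2 = 1/2).
r to a half-sibling = 0.25 (half-sibs share one parent — one path of length 2: r = (1/2)^2 = 1/4).
Summing one r·B term per recipient: 4·0.25·0.273 + 1·0.5·0.28 + 4·0.5·0.267 + 3·0.25·0.501 = 1.32275.
1.32275 < 2.1: the indirect benefit is less than the cost.

No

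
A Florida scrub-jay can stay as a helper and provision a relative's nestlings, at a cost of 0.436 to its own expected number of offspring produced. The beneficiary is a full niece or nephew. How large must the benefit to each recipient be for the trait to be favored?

1.744

r to a full niece or nephew = 1/4 (full aunt/uncle↔niece/nephew: two paths of length 3 through the shared grandparent pair: r = 2·(1/2)^3 = 1/4).
Hamilton's rule with n recipients of equal r: n·r·B > C, so B > C/(n·r) = 0.436/(1·0.25) = 1.744.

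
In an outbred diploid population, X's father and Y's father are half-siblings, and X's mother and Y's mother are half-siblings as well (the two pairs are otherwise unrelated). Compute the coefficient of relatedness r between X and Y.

Independent pedigree routes through distinct common ancestors add.
X and Y are related in two ways: half first cousins through their fathers (r = 1/16) and half first cousins through their mothers (r = 1/16).
r = 1/16 + 1/16 = 0.125.

0.125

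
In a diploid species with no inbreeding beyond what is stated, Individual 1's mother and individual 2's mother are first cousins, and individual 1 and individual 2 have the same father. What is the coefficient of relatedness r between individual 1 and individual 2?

Independent pedigree routes through distinct common ancestors add.
Individual 1 and individual 2 are related in two ways: second cousins through their mothers (r = 1/32) and half-sibs through their shared father (r = 1/4).
r = 1/32 + 1/4 = 9/32 = 0.28125.

0.28125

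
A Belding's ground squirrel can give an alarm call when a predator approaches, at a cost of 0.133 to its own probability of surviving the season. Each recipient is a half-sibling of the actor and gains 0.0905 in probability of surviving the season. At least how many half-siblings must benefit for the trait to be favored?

6

r to a half-sibling = 1/4 (half-sibs share one parent — one path of length 2: r = (1/2)^2 = 1/4).
Hamilton's rule: n·r·B > C  ⇒  n > C/(r·B) = 0.133/(0.25·0.0905) = 5.878.
The smallest integer exceeding 5.878 is 6.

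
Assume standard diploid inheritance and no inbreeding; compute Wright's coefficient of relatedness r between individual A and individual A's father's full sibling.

Each parent–offspring link contributes a factor of 1/2, and independent paths through distinct common ancestors add.
Full aunt/uncle↔niece/nephew: two paths of length 3 through the shared grandparent pair: r = 2·(1/2)^3 = 1/4.

0.25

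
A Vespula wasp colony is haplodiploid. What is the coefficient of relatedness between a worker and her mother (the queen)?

0.5

One meiotic link between diploid queen and diploid daughter: r = 1/2.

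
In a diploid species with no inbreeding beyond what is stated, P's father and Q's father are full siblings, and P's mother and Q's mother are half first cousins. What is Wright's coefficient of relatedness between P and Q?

Relatedness sums over independent paths through distinct common ancestors.
P and Q are related in two ways: first cousins through their fathers (r = 1/8) and half second cousins through their mothers (r = 1/64).
r = 1/8 + 1/64 = 9/64 = 0.140625.

0.140625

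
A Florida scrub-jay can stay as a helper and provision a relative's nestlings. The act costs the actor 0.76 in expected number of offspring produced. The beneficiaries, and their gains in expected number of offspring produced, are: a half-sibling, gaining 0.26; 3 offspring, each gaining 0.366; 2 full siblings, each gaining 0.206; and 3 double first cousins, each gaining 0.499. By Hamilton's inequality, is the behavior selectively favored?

Yes

Hamilton's rule: the trait is favored when the sum of r·B over every recipient exceeds the actor's cost C.
r to a half-sibling = 0.25 (half-sibs share one parent — one path of length 2: r = (1/2)^2 = 1/4).
r to an offspring = 0.5 (one parent–offspring link: r = (1/2)^1 = 1/2).
r to a full sibling = 1/2 (full sibs share both parents — two paths of length 2: r = 2·(1/2)^2 = 1/2).
r to a double first cousin = 0.25 (double first cousins share both grandparent pairs — four paths of length 4: r = 4·(1/2)^4 = 1/4).
Summing one r·B term per recipient: 1·0.25·0.26 + 3·0.5·0.366 + 2·0.5·0.206 + 3·0.25·0.499 = 1.19425.
1.19425 > 0.76: the indirect benefit exceeds the cost.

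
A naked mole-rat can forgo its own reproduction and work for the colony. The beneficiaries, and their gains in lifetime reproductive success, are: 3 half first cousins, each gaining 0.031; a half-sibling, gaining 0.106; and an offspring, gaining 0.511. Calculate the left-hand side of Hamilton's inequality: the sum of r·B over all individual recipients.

r to a half first cousin = 1/16 (half first cousins share one grandparent — one path of length 4: r = (1/2)^4 = 1/16).
r to a half-sibling = 1/4 (half-sibs share one parent — one path of length 2: r = (1/2)^2 = 1/4).
r to an offspring = 1/2 (one parent–offspring link: r = (1/2)^1 = 1/2).
Summing one r·B term per recipient: 3·0.0625·0.031 + 1·0.25·0.106 + 1·0.5·0.511 = 0.2878125.

0.2878125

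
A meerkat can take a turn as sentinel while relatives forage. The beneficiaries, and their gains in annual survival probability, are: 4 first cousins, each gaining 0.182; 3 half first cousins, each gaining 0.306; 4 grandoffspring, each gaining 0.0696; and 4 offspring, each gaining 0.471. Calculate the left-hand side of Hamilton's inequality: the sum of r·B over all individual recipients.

r to a first cousin = 0.125 (first cousins share one grandparent pair — two paths of length 4: r = 2·(1/2)^4 = 1/8).
r to a half first cousin = 1/16 (half first cousins share one grandparent — one path of length 4: r = (1/2)^4 = 1/16).
r to a grandoffspring = 1/4 (two parent–offspring links: r = (1/2)^2 = 1/4).
r to an offspring = 1/2 (one parent–offspring link: r = (1/2)^1 = 1/2).
Summing one r·B term per recipient: 4·0.125·0.182 + 3·0.0625·0.306 + 4·0.25·0.0696 + 4·0.5·0.471 = 1.159975.

1.159975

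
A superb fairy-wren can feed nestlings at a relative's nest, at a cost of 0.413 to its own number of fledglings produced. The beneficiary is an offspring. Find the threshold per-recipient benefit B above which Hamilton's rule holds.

r to an offspring = 0.5 (one parent–offspring link: r = (1/2)^1 = 1/2).
Hamilton's rule with n recipients of equal r: n·r·B > C, so B > C/(n·r) = 0.413/(1·0.5) = 0.826.

0.826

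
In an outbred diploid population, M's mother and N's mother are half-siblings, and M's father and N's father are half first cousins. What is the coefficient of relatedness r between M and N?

Independent pedigree routes through distinct common ancestors add.
M and N are related in two ways: half first cousins through their mothers (r = 1/16) and half second cousins through their fathers (r = 1/64).
r = 1/16 + 1/64 = 5/64 = 0.078125.

0.078125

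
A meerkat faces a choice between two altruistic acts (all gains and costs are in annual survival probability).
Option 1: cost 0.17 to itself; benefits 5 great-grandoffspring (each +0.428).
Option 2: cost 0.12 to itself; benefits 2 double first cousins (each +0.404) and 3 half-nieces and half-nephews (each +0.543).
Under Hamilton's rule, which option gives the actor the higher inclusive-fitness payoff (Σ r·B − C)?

Option 1: r to a great-grandoffspring = 0.125.
Option 1: Σ r·B − C = (5·0.125·0.428) − 0.17 = 0.0975.
Option 2: r to a double first cousin = 0.25.
Option 2: r to a half-niece or half-nephew = 0.125.
Option 2: Σ r·B − C = (2·0.25·0.404 + 3·0.125·0.543) − 0.12 = 0.285625.
Option 2 has the higher net inclusive-fitness payoff.

Option 2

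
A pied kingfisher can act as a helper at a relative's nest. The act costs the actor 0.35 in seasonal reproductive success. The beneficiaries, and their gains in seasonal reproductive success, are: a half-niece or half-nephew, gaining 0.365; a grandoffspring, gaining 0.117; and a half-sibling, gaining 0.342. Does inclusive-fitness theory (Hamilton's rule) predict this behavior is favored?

Hamilton's rule: the trait is favored when the sum of r·B over every recipient exceeds the actor's cost C.
r to a half-niece or half-nephew = 0.125 (half-aunt/uncle↔niece/nephew: one path of length 3: r = (1/2)^3 = 1/8).
r to a grandoffspring = 0.25 (two parent–offspring links: r = (1/2)^2 = 1/4).
r to a half-sibling = 0.25 (half-sibs share one parent — one path of length 2: r = (1/2)^2 = 1/4).
Summing one r·B term per recipient: 1·0.125·0.365 + 1·0.25·0.117 + 1·0.25·0.342 = 0.160375.
0.160375 < 0.35: the indirect benefit is less than the cost.

No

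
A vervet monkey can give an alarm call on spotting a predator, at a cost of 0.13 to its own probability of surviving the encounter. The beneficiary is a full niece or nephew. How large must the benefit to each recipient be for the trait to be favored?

r to a full niece or nephew = 1/4 (full aunt/uncle↔niece/nephew: two paths of length 3 through the shared grandparent pair: r = 2·(1/2)^3 = 1/4).
Hamilton's rule with n recipients of equal r: n·r·B > C, so B > C/(n·r) = 0.13/(1·0.25) = 0.52.

0.52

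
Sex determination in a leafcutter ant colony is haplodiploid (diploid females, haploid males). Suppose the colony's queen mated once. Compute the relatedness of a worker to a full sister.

0.75

Haplodiploid full sisters inherit their father's entire haploid genome identically (contributing 1/2) and on average half of their mother's contribution (1/2 · 1/2 = 1/4); r = 1/2 + 1/4 = 3/4.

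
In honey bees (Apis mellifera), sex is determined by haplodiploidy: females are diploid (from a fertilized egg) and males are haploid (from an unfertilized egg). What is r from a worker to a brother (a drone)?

Her haploid brother carries none of their father's genes and a random half of their mother's genome; that half matches the maternal half of her own genome with probability 1/2: r = 1/2 · 1/2 = 1/4.

0.25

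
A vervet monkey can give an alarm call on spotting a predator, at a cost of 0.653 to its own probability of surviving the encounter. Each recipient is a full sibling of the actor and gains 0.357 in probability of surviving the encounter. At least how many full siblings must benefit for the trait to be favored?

4

r to a full sibling = 0.5 (full sibs share both parents — two paths of length 2: r = 2·(1/2)^2 = 1/2).
Hamilton's rule: n·r·B > C  ⇒  n > C/(r·B) = 0.653/(0.5·0.357) = 3.658.
The smallest integer exceeding 3.658 is 4.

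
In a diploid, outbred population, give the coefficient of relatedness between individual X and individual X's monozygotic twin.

1

Each parent–offspring link contributes a factor of 1/2, and independent paths through distinct common ancestors add.
Monozygotic twins share every allele identical by descent: r = 1.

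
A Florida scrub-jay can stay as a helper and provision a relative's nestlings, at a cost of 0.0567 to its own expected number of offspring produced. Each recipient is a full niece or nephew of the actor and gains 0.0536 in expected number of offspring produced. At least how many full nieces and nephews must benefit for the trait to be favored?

5

r to a full niece or nephew = 1/4 (full aunt/uncle↔niece/nephew: two paths of length 3 through the shared grandparent pair: r = 2·(1/2)^3 = 1/4).
Hamilton's rule: n·r·B > C  ⇒  n > C/(r·B) = 0.0567/(0.25·0.0536) = 4.231.
The smallest integer exceeding 4.231 is 5.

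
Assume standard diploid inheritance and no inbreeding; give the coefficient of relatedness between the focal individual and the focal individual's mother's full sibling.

Each parent–offspring link contributes a factor of 1/2, and independent paths through distinct common ancestors add.
Full aunt/uncle↔niece/nephew: two paths of length 3 through the shared grandparent pair: r = 2·(1/2)^3 = 1/4.

0.25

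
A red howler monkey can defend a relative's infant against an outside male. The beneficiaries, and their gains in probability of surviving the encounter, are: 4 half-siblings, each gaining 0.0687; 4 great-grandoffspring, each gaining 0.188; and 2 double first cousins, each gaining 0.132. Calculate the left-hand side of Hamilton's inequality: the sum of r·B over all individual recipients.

0.2287

r to a half-sibling = 0.25 (half-sibs share one parent — one path of length 2: r = (1/2)^2 = 1/4).
r to a great-grandoffspring = 1/8 (three parent–offspring links: r = (1/2)^3 = 1/8).
r to a double first cousin = 0.25 (double first cousins share both grandparent pairs — four paths of length 4: r = 4·(1/2)^4 = 1/4).
Summing one r·B term per recipient: 4·0.25·0.0687 + 4·0.125·0.188 + 2·0.25·0.132 = 0.2287.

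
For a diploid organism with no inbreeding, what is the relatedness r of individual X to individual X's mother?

0.5

Each parent–offspring link contributes a factor of 1/2, and independent paths through distinct common ancestors add.
One parent–offspring link: r = (1/2)^1 = 1/2.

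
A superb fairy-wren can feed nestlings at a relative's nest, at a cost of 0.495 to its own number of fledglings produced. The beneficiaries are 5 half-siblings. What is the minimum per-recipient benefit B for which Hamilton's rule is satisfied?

0.396

r to a half-sibling = 0.25 (half-sibs share one parent — one path of length 2: r = (1/2)^2 = 1/4).
Hamilton's rule with n recipients of equal r: n·r·B > C, so B > C/(n·r) = 0.495/(5·0.25) = 0.396.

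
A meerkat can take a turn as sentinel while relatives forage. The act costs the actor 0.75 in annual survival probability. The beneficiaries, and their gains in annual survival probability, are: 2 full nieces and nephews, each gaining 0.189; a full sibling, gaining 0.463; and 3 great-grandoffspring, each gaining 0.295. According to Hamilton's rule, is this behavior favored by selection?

Hamilton's rule: the trait is favored when the sum of r·B over every recipient exceeds the actor's cost C.
r to a full niece or nephew = 1/4 (full aunt/uncle↔niece/nephew: two paths of length 3 through the shared grandparent pair: r = 2·(1/2)^3 = 1/4).
r to a full sibling = 0.5 (full sibs share both parents — two paths of length 2: r = 2·(1/2)^2 = 1/2).
r to a great-grandoffspring = 1/8 (three parent–offspring links: r = (1/2)^3 = 1/8).
Summing one r·B term per recipient: 2·0.25·0.189 + 1·0.5·0.463 + 3·0.125·0.295 = 0.436625.
0.436625 < 0.75: the indirect benefit is less than the cost.

No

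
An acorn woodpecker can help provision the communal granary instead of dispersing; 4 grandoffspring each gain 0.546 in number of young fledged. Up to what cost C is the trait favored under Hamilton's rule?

0.546

r to a grandoffspring = 1/4 (two parent–offspring links: r = (1/2)^2 = 1/4).
Hamilton's rule: n·r·B > C, so the trait is favored while C < n·r·B = 4·0.25·0.546 = 0.546.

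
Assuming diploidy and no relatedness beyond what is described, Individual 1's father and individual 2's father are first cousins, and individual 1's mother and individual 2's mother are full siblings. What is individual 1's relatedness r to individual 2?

Wright's path rule: contributions from independent ancestry routes add.
Individual 1 and individual 2 are related in two ways: second cousins through their fathers (r = 1/32) and first cousins through their mothers (r = 1/8).
r = 1/32 + 1/8 = 5/32 = 0.15625.

0.15625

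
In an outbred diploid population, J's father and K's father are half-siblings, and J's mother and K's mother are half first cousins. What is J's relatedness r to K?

Independent pedigree routes through distinct common ancestors add.
J and K are related in two ways: half first cousins through their fathers (r = 1/16) and half second cousins through their mothers (r = 1/64).
r = 1/16 + 1/64 = 5/64 = 0.078125.

0.078125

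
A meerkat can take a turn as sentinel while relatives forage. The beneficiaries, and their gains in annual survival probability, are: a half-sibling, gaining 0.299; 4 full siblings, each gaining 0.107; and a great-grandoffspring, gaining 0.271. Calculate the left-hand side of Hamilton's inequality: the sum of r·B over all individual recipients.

r to a half-sibling = 1/4 (half-sibs share one parent — one path of length 2: r = (1/2)^2 = 1/4).
r to a full sibling = 1/2 (full sibs share both parents — two paths of length 2: r = 2·(1/2)^2 = 1/2).
r to a great-grandoffspring = 1/8 (three parent–offspring links: r = (1/2)^3 = 1/8).
Summing one r·B term per recipient: 1·0.25·0.299 + 4·0.5·0.107 + 1·0.125·0.271 = 0.322625.

0.322625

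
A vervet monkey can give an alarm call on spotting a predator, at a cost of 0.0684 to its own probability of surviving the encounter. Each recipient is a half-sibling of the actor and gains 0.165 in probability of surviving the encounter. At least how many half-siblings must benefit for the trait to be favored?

r to a half-sibling = 1/4 (half-sibs share one parent — one path of length 2: r = (1/2)^2 = 1/4).
Hamilton's rule: n·r·B > C  ⇒  n > C/(r·B) = 0.0684/(0.25·0.165) = 1.658.
The smallest integer exceeding 1.658 is 2.

2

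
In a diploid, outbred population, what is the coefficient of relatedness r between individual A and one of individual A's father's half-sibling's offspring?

Each parent–offspring link contributes a factor of 1/2, and independent paths through distinct common ancestors add.
Half first cousins share one grandparent — one path of length 4: r = (1/2)^4 = 1/16.

0.0625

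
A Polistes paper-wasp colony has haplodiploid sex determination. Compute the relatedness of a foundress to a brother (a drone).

Her haploid brother carries none of their father's genes and a random half of their mother's genome; that half matches the maternal half of her own genome with probability 1/2: r = 1/2 · 1/2 = 1/4.

0.25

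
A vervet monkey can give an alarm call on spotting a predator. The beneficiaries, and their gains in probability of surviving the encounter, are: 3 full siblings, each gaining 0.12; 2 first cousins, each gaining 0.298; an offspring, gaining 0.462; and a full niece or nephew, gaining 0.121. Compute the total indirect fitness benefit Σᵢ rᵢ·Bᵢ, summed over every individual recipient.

r to a full sibling = 0.5 (full sibs share both parents — two paths of length 2: r = 2·(1/2)^2 = 1/2).
r to a first cousin = 1/8 (first cousins share one grandparent pair — two paths of length 4: r = 2·(1/2)^4 = 1/8).
r to an offspring = 1/2 (one parent–offspring link: r = (1/2)^1 = 1/2).
r to a full niece or nephew = 1/4 (full aunt/uncle↔niece/nephew: two paths of length 3 through the shared grandparent pair: r = 2·(1/2)^3 = 1/4).
Summing one r·B term per recipient: 3·0.5·0.12 + 2·0.125·0.298 + 1·0.5·0.462 + 1·0.25·0.121 = 0.51575.

0.51575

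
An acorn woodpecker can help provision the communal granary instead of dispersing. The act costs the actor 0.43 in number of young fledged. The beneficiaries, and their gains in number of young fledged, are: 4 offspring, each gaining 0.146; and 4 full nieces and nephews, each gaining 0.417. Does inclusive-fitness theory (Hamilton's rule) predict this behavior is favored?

Yes

Hamilton's rule: the trait is favored when the sum of r·B over every recipient exceeds the actor's cost C.
r to an offspring = 1/2 (one parent–offspring link: r = (1/2)^1 = 1/2).
r to a full niece or nephew = 1/4 (full aunt/uncle↔niece/nephew: two paths of length 3 through the shared grandparent pair: r = 2·(1/2)^3 = 1/4).
Summing one r·B term per recipient: 4·0.5·0.146 + 4·0.25·0.417 = 0.709.
0.709 > 0.43: the indirect benefit exceeds the cost.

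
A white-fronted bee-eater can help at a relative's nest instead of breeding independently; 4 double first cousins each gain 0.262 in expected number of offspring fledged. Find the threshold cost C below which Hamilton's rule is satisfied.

r to a double first cousin = 1/4 (double first cousins share both grandparent pairs — four paths of length 4: r = 4·(1/2)^4 = 1/4).
Hamilton's rule: n·r·B > C, so the trait is favored while C < n·r·B = 4·0.25·0.262 = 0.262.

0.262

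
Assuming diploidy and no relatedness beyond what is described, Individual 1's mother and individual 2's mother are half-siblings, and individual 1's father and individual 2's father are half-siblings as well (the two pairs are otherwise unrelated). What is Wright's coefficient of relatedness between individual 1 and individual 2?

Wright's path rule: contributions from independent ancestry routes add.
Individual 1 and individual 2 are related in two ways: half first cousins through their mothers (r = 1/16) and half first cousins through their fathers (r = 1/16).
r = 1/16 + 1/16 = 0.125.

0.125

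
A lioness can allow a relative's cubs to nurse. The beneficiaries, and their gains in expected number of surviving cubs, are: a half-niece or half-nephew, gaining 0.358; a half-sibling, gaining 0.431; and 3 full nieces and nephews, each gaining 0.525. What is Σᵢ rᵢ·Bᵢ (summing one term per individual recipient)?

0.54625

r to a half-niece or half-nephew = 0.125 (half-aunt/uncle↔niece/nephew: one path of length 3: r = (1/2)^3 = 1/8).
r to a half-sibling = 0.25 (half-sibs share one parent — one path of length 2: r = (1/2)^2 = 1/4).
r to a full niece or nephew = 0.25 (full aunt/uncle↔niece/nephew: two paths of length 3 through the shared grandparent pair: r = 2·(1/2)^3 = 1/4).
Summing one r·B term per recipient: 1·0.125·0.358 + 1·0.25·0.431 + 3·0.25·0.525 = 0.54625.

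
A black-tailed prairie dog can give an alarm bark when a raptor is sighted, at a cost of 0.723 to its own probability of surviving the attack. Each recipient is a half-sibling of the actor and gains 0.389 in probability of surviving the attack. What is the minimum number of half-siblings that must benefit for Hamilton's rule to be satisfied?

r to a half-sibling = 0.25 (half-sibs share one parent — one path of length 2: r = (1/2)^2 = 1/4).
Hamilton's rule: n·r·B > C  ⇒  n > C/(r·B) = 0.723/(0.25·0.389) = 7.434.
The smallest integer exceeding 7.434 is 8.

8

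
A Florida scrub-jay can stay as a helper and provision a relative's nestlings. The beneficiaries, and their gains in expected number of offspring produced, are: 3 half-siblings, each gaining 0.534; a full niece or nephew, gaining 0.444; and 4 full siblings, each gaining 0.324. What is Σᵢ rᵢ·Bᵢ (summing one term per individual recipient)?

r to a half-sibling = 0.25 (half-sibs share one parent — one path of length 2: r = (1/2)^2 = 1/4).
r to a full niece or nephew = 0.25 (full aunt/uncle↔niece/nephew: two paths of length 3 through the shared grandparent pair: r = 2·(1/2)^3 = 1/4).
r to a full sibling = 0.5 (full sibs share both parents — two paths of length 2: r = 2·(1/2)^2 = 1/2).
Summing one r·B term per recipient: 3·0.25·0.534 + 1·0.25·0.444 + 4·0.5·0.324 = 1.1595.

1.1595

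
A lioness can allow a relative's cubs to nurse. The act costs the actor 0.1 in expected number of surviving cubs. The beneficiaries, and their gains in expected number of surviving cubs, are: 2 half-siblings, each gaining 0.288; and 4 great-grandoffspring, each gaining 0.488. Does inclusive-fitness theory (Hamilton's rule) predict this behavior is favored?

Hamilton's rule: the trait is favored when the sum of r·B over every recipient exceeds the actor's cost C.
r to a half-sibling = 1/4 (half-sibs share one parent — one path of length 2: r = (1/2)^2 = 1/4).
r to a great-grandoffspring = 1/8 (three parent–offspring links: r = (1/2)^3 = 1/8).
Summing one r·B term per recipient: 2·0.25·0.288 + 4·0.125·0.488 = 0.388.
0.388 > 0.1: the indirect benefit exceeds the cost.

Yes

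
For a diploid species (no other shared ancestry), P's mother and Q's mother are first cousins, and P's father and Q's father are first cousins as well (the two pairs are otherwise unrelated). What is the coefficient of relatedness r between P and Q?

Independent pedigree routes through distinct common ancestors add.
P and Q are related in two ways: second cousins through their mothers (r = 1/32) and second cousins through their fathers (r = 1/32).
r = 1/32 + 1/32 = 1/16 = 0.0625.

0.0625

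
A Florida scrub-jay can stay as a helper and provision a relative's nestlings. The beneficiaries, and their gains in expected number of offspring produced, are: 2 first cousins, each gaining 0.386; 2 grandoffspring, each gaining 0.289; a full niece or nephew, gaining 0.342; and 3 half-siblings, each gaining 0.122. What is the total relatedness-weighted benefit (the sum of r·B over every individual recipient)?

0.418

r to a first cousin = 1/8 (first cousins share one grandparent pair — two paths of length 4: r = 2·(1/2)^4 = 1/8).
r to a grandoffspring = 0.25 (two parent–offspring links: r = (1/2)^2 = 1/4).
r to a full niece or nephew = 0.25 (full aunt/uncle↔niece/nephew: two paths of length 3 through the shared grandparent pair: r = 2·(1/2)^3 = 1/4).
r to a half-sibling = 0.25 (half-sibs share one parent — one path of length 2: r = (1/2)^2 = 1/4).
Summing one r·B term per recipient: 2·0.125·0.386 + 2·0.25·0.289 + 1·0.25·0.342 + 3·0.25·0.122 = 0.418.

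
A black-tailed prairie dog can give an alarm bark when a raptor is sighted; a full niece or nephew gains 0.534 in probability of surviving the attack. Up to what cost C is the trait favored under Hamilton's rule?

0.1335

r to a full niece or nephew = 1/4 (full aunt/uncle↔niece/nephew: two paths of length 3 through the shared grandparent pair: r = 2·(1/2)^3 = 1/4).
Hamilton's rule: n·r·B > C, so the trait is favored while C < n·r·B = 1·0.25·0.534 = 0.1335.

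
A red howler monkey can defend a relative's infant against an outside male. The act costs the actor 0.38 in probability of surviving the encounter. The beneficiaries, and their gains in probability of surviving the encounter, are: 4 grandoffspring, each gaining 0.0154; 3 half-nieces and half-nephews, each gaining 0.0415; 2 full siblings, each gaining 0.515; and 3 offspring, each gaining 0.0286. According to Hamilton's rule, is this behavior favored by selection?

Hamilton's rule: the trait is favored when the sum of r·B over every recipient exceeds the actor's cost C.
r to a grandoffspring = 1/4 (two parent–offspring links: r = (1/2)^2 = 1/4).
r to a half-niece or half-nephew = 0.125 (half-aunt/uncle↔niece/nephew: one path of length 3: r = (1/2)^3 = 1/8).
r to a full sibling = 1/2 (full sibs share both parents — two paths of length 2: r = 2·(1/2)^2 = 1/2).
r to an offspring = 1/2 (one parent–offspring link: r = (1/2)^1 = 1/2).
Summing one r·B term per recipient: 4·0.25·0.0154 + 3·0.125·0.0415 + 2·0.5·0.515 + 3·0.5·0.0286 = 0.5888625.
0.5888625 > 0.38: the indirect benefit exceeds the cost.

Yes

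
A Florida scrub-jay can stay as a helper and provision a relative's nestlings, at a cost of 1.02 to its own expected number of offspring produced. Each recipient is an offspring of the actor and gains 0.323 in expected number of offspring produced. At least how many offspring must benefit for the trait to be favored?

7

r to an offspring = 0.5 (one parent–offspring link: r = (1/2)^1 = 1/2).
Hamilton's rule: n·r·B > C  ⇒  n > C/(r·B) = 1.02/(0.5·0.323) = 6.316.
The smallest integer exceeding 6.316 is 7.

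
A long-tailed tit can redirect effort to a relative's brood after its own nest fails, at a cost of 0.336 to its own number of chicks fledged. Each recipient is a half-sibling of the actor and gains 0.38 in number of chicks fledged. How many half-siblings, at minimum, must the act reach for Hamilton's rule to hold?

4

r to a half-sibling = 0.25 (half-sibs share one parent — one path of length 2: r = (1/2)^2 = 1/4).
Hamilton's rule: n·r·B > C  ⇒  n > C/(r·B) = 0.336/(0.25·0.38) = 3.537.
The smallest integer exceeding 3.537 is 4.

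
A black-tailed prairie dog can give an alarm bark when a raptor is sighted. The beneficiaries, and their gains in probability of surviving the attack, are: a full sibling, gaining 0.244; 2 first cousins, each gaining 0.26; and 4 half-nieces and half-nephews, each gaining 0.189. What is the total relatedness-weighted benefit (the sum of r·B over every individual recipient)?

r to a full sibling = 0.5 (full sibs share both parents — two paths of length 2: r = 2·(1/2)^2 = 1/2).
r to a first cousin = 0.125 (first cousins share one grandparent pair — two paths of length 4: r = 2·(1/2)^4 = 1/8).
r to a half-niece or half-nephew = 0.125 (half-aunt/uncle↔niece/nephew: one path of length 3: r = (1/2)^3 = 1/8).
Summing one r·B term per recipient: 1·0.5·0.244 + 2·0.125·0.26 + 4·0.125·0.189 = 0.2815.

0.2815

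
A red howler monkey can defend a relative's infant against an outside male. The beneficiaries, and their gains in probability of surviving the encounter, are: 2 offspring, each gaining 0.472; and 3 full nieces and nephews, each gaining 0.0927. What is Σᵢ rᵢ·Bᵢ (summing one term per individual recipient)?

0.541525

r to an offspring = 0.5 (one parent–offspring link: r = (1/2)^1 = 1/2).
r to a full niece or nephew = 0.25 (full aunt/uncle↔niece/nephew: two paths of length 3 through the shared grandparent pair: r = 2·(1/2)^3 = 1/4).
Summing one r·B term per recipient: 2·0.5·0.472 + 3·0.25·0.0927 = 0.541525.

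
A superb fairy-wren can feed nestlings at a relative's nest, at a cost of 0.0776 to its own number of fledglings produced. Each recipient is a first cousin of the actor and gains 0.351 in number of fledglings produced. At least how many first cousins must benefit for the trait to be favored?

r to a first cousin = 0.125 (first cousins share one grandparent pair — two paths of length 4: r = 2·(1/2)^4 = 1/8).
Hamilton's rule: n·r·B > C  ⇒  n > C/(r·B) = 0.0776/(0.125·0.351) = 1.769.
The smallest integer exceeding 1.769 is 2.

2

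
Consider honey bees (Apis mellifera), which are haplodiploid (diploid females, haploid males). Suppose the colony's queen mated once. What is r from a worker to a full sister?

0.75

Haplodiploid full sisters inherit their father's entire haploid genome identically (contributing 1/2) and on average half of their mother's contribution (1/2 · 1/2 = 1/4); r = 1/2 + 1/4 = 3/4.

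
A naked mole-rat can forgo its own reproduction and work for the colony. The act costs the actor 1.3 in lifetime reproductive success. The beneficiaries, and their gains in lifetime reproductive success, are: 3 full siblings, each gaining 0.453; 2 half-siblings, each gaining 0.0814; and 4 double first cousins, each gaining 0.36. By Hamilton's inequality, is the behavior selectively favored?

Hamilton's rule: the trait is favored when the sum of r·B over every recipient exceeds the actor's cost C.
r to a full sibling = 1/2 (full sibs share both parents — two paths of length 2: r = 2·(1/2)^2 = 1/2).
r to a half-sibling = 0.25 (half-sibs share one parent — one path of length 2: r = (1/2)^2 = 1/4).
r to a double first cousin = 1/4 (double first cousins share both grandparent pairs — four paths of length 4: r = 4·(1/2)^4 = 1/4).
Summing one r·B term per recipient: 3·0.5·0.453 + 2·0.25·0.0814 + 4·0.25·0.36 = 1.0802.
1.0802 < 1.3: the indirect benefit is less than the cost.

No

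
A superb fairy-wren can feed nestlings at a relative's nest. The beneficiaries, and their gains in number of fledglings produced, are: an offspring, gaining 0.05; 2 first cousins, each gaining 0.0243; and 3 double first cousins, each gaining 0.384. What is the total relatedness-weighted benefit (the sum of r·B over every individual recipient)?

r to an offspring = 0.5 (one parent–offspring link: r = (1/2)^1 = 1/2).
r to a first cousin = 0.125 (first cousins share one grandparent pair — two paths of length 4: r = 2·(1/2)^4 = 1/8).
r to a double first cousin = 0.25 (double first cousins share both grandparent pairs — four paths of length 4: r = 4·(1/2)^4 = 1/4).
Summing one r·B term per recipient: 1·0.5·0.05 + 2·0.125·0.0243 + 3·0.25·0.384 = 0.319075.

0.319075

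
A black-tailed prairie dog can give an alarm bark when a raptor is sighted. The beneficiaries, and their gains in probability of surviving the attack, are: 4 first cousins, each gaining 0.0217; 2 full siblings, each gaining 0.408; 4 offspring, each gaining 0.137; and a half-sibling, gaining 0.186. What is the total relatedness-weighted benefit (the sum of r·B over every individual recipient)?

r to a first cousin = 1/8 (first cousins share one grandparent pair — two paths of length 4: r = 2·(1/2)^4 = 1/8).
r to a full sibling = 1/2 (full sibs share both parents — two paths of length 2: r = 2·(1/2)^2 = 1/2).
r to an offspring = 1/2 (one parent–offspring link: r = (1/2)^1 = 1/2).
r to a half-sibling = 0.25 (half-sibs share one parent — one path of length 2: r = (1/2)^2 = 1/4).
Summing one r·B term per recipient: 4·0.125·0.0217 + 2·0.5·0.408 + 4·0.5·0.137 + 1·0.25·0.186 = 0.73935.

0.73935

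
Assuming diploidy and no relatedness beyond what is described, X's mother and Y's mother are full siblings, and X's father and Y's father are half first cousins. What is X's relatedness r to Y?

0.140625

Independent pedigree routes through distinct common ancestors add.
X and Y are related in two ways: first cousins through their mothers (r = 1/8) and half second cousins through their fathers (r = 1/64).
r = 1/8 + 1/64 = 0.140625.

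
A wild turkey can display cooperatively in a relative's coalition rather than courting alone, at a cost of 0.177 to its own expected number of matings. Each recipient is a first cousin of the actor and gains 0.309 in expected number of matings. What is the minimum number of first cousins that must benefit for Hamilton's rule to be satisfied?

5

r to a first cousin = 1/8 (first cousins share one grandparent pair — two paths of length 4: r = 2·(1/2)^4 = 1/8).
Hamilton's rule: n·r·B > C  ⇒  n > C/(r·B) = 0.177/(0.125·0.309) = 4.583.
The smallest integer exceeding 4.583 is 5.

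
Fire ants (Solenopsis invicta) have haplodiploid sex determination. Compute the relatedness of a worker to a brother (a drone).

Her haploid brother carries none of their father's genes and a random half of their mother's genome; that half matches the maternal half of her own genome with probability 1/2: r = 1/2 · 1/2 = 1/4.

0.25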